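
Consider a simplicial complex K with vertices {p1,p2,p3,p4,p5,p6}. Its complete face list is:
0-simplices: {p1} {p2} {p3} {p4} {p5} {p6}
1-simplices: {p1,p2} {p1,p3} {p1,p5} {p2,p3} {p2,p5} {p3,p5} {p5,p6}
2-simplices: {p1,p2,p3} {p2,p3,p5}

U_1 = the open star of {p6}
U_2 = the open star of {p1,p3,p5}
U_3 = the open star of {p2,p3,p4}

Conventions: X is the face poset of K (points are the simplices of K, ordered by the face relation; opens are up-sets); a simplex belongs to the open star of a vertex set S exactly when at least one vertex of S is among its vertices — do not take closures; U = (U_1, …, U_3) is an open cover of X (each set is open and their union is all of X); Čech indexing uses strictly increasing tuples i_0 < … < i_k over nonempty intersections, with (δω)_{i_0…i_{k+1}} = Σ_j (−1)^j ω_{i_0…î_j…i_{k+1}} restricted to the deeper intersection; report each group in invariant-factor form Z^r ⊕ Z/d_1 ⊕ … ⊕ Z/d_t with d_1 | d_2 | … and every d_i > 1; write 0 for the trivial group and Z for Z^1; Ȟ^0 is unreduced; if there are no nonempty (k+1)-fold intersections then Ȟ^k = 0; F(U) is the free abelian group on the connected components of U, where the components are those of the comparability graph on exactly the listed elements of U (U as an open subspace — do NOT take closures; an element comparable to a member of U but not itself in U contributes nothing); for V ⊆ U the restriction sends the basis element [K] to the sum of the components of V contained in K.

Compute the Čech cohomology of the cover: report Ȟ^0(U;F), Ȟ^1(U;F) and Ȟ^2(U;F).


nerve of the cover:
  U1={{p6},{p5,p6}} U2={{p1},{p3},{p5},{p1,p2},{p1,p3},{p1,p5},{p2,p3},{p2,p5},{p3,p5},{p5,p6},{p1,p2,p3},{p2,p3,p5}} U3={{p2},{p3},{p4},{p1,p2},{p1,p3},{p2,p3},{p2,p5},{p3,p5},{p1,p2,p3},{p2,p3,p5}}
  U12={{p5,p6}} U23={{p3},{p1,p2},{p1,p3},{p2,p3},{p2,p5},{p3,p5},{p1,p2,p3},{p2,p3,p5}}
components per intersection:
  U1: {{p6},{p5,p6}}
  U2: {{p1},{p3},{p5},{p1,p2},{p1,p3},{p1,p5},{p2,p3},{p2,p5},{p3,p5},{p5,p6},{p1,p2,p3},{p2,p3,p5}}
  U3: {{p2},{p3},{p1,p2},{p1,p3},{p2,p3},{p2,p5},{p3,p5},{p1,p2,p3},{p2,p3,p5}} {{p4}}
  U12: {{p5,p6}}
  U23: {{p3},{p1,p2},{p1,p3},{p2,p3},{p2,p5},{p3,p5},{p1,p2,p3},{p2,p3,p5}}
C dims 4,2; δ0: rk 2, SNF 1^2
Ȟ^0 = (4 − 2) − 0 = 2, so Ȟ^0 ≅ Z^2
Ȟ^1 = (2 − 0) − 2 = 0, so Ȟ^1 ≅ 0
Ȟ^2 = (0 − 0) − 0 = 0, so Ȟ^2 ≅ 0

Ȟ^0 ≅ Z^2,  Ȟ^1 ≅ 0,  Ȟ^2 ≅ 0


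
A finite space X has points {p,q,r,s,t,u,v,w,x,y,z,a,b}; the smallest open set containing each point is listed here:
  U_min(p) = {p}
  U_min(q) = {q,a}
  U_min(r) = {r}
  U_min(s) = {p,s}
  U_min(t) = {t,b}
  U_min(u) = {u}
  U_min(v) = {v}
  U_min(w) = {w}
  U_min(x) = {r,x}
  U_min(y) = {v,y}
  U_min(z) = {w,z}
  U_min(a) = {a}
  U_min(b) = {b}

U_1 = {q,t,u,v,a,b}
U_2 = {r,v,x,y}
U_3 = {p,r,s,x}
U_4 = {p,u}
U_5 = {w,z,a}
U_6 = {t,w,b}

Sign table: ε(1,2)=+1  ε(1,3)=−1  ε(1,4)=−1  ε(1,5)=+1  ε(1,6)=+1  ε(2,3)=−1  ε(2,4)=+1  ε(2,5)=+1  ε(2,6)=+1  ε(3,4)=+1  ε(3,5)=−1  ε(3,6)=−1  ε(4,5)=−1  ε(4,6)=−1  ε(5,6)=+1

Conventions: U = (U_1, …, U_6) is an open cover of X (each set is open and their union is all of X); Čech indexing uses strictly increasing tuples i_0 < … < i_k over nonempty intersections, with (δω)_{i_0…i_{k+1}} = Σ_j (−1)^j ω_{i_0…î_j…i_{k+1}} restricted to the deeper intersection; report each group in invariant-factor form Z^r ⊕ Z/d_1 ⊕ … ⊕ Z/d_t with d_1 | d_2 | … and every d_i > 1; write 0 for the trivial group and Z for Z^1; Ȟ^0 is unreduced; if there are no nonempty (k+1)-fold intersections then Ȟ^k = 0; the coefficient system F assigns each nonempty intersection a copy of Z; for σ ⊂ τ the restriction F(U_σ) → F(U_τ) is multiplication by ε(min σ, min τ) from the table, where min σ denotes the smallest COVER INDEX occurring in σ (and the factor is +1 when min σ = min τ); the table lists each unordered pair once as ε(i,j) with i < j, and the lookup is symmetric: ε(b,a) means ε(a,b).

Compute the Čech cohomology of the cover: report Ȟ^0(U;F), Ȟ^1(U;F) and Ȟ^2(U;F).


Ȟ^0 ≅ Z, Ȟ^1 ≅ Z^2, Ȟ^2 ≅ 0

nerve of the cover:
  U12={v} U14={u} U15={a} U16={t,b} U23={r,x} U34={p} U56={w}
C dims 6,7; δ0: rk 5, SNF 1^5
Ȟ^0 = (6 − 5) − 0 = 1, so Ȟ^0 ≅ Z
Ȟ^1 = (7 − 0) − 5 = 2, so Ȟ^1 ≅ Z^2
Ȟ^2 = (0 − 0) − 0 = 0, so Ȟ^2 ≅ 0


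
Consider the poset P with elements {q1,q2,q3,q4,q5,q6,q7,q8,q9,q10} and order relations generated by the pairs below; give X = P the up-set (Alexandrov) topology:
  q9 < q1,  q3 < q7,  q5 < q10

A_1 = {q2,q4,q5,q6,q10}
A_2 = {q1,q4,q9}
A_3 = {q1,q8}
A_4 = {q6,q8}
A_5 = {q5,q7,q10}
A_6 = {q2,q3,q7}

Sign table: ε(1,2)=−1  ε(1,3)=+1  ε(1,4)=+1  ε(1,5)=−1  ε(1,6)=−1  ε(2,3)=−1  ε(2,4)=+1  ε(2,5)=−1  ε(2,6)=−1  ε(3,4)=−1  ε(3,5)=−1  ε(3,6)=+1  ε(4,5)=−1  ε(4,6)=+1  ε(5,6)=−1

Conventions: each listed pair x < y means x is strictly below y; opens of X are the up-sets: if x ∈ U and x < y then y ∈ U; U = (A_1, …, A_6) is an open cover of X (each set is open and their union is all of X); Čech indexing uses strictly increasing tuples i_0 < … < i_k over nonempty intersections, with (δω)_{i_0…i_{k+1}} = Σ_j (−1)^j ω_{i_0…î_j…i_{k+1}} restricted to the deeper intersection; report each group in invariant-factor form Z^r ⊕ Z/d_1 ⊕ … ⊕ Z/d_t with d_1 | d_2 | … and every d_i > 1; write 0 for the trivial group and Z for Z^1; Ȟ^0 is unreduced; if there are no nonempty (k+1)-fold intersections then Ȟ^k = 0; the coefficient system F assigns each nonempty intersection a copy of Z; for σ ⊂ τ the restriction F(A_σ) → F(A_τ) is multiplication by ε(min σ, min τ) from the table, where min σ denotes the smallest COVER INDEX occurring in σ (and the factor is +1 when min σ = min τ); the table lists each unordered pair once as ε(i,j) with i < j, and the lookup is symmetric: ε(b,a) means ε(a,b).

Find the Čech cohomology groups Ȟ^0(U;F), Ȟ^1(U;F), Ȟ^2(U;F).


Ȟ^0 ≅ 0, Ȟ^1 ≅ Z ⊕ Z/2 and Ȟ^2 ≅ 0

nonempty overlaps:
  A12={q4} A14={q6} A15={q5,q10} A16={q2} A23={q1} A34={q8} A56={q7}
C dims 6,7; δ0: rk 6, SNF 1^5·2
degree 0: 6−6−0 = 0 → Ȟ^0 ≅ 0
degree 1: 7−0−6 = 1 plus torsion [2] → Ȟ^1 ≅ Z ⊕ Z/2
degree 2: 0−0−0 = 0 → Ȟ^2 ≅ 0


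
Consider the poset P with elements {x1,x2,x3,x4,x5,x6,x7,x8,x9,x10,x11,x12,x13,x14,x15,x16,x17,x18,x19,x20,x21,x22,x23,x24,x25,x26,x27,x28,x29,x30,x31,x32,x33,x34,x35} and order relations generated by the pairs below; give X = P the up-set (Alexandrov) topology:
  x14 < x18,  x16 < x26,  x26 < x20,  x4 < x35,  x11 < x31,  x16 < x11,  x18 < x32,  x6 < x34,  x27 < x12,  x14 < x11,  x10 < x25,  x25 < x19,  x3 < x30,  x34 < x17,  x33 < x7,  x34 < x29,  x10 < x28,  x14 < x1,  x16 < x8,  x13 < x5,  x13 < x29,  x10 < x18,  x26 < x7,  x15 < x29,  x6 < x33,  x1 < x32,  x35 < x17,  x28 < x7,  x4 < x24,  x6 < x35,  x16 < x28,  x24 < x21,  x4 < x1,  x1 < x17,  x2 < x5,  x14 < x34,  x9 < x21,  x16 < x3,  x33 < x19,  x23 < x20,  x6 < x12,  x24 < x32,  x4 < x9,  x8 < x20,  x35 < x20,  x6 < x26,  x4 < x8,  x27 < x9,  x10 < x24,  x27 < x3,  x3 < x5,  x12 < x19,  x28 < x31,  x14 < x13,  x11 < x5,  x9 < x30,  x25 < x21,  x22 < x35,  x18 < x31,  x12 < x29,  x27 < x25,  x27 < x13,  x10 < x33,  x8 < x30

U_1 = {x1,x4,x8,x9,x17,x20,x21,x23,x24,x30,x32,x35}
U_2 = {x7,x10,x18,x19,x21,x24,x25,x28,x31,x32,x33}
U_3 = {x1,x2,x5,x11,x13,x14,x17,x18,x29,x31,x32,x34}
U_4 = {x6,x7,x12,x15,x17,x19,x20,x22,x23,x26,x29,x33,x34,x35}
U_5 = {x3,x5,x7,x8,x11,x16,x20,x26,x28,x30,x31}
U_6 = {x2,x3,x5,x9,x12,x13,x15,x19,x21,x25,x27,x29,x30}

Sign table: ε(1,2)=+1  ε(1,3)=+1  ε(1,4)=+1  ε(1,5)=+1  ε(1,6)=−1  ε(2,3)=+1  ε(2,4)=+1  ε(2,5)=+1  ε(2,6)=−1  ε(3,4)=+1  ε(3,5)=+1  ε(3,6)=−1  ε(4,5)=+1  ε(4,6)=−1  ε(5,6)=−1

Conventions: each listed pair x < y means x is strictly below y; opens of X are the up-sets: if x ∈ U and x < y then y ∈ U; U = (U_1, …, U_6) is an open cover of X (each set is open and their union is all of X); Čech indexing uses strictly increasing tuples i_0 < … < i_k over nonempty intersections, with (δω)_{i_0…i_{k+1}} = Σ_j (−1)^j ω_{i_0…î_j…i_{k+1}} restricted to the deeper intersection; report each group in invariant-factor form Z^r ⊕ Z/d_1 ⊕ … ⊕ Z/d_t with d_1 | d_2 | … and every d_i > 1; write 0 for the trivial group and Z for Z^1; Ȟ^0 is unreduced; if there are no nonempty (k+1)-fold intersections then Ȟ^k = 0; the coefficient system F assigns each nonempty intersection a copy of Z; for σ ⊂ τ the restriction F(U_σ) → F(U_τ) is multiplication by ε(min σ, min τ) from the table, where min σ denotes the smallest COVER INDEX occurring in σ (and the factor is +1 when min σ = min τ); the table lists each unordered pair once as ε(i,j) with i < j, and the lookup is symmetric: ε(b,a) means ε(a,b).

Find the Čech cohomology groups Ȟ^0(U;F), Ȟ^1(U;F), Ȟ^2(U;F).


Ȟ^0 = Z; Ȟ^1 = 0; Ȟ^2 = Z/2

intersection data:
  U12={x21,x24,x32} U13={x1,x17,x32} U14={x17,x20,x23,x35} U15={x8,x20,x30} U16={x9,x21,x30} U23={x18,x31,x32} U24={x7,x19,x33} U25={x7,x28,x31} U26={x19,x21,x25} U34={x17,x29,x34} U35={x5,x11,x31} U36={x2,x5,x13,x29} U45={x7,x20,x26} U46={x12,x15,x19,x29} U56={x3,x5,x30}
  U123={x32} U126={x21} U134={x17} U145={x20} U156={x30} U235={x31} U245={x7} U246={x19} U346={x29} U356={x5}
C dims 6,15,10; δ0: rk 5, SNF 1^5; δ1: rk 10, SNF 1^9·2
Ȟ^0 = (6 − 5) − 0 = 1, so Ȟ^0 ≅ Z
Ȟ^1 = (15 − 10) − 5 = 0, so Ȟ^1 ≅ 0
Ȟ^2 = (10 − 0) − 10 = 0 plus torsion [2], so Ȟ^2 ≅ Z/2


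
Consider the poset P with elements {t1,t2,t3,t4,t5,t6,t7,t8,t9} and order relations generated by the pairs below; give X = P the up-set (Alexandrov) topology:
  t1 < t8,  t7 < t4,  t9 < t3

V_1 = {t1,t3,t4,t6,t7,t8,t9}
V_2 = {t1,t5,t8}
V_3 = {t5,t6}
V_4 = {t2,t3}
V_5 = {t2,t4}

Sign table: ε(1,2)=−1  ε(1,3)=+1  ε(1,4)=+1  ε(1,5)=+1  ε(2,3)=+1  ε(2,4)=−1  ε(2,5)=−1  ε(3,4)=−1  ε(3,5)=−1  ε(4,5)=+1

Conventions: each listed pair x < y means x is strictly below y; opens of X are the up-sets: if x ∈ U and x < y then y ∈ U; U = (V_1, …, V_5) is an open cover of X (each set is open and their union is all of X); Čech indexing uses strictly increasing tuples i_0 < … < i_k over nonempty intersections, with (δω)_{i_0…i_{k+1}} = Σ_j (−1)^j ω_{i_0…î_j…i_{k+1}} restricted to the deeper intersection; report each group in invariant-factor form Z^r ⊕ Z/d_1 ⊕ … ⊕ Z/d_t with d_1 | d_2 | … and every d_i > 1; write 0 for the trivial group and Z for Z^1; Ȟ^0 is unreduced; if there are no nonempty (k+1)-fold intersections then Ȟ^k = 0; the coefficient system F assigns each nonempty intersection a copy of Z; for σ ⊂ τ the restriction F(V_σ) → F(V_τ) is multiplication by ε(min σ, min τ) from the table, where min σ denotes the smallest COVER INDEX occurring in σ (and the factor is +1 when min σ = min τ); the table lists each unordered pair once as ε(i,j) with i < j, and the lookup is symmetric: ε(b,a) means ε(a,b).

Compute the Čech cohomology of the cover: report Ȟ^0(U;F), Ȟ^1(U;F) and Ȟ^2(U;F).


cover nerve:
  V12={t1,t8} V13={t6} V14={t3} V15={t4} V23={t5} V45={t2}
C dims 5,6; δ0: rk 5, SNF 1^4·2
Ȟ^0: (5−5)−0=0 ⇒ 0
Ȟ^1: (6−0)−5=1 plus torsion [2] ⇒ Z ⊕ Z/2
Ȟ^2: (0−0)−0=0 ⇒ 0

Ȟ^0(U;F) ≅ 0, Ȟ^1(U;F) ≅ Z ⊕ Z/2, Ȟ^2(U;F) ≅ 0


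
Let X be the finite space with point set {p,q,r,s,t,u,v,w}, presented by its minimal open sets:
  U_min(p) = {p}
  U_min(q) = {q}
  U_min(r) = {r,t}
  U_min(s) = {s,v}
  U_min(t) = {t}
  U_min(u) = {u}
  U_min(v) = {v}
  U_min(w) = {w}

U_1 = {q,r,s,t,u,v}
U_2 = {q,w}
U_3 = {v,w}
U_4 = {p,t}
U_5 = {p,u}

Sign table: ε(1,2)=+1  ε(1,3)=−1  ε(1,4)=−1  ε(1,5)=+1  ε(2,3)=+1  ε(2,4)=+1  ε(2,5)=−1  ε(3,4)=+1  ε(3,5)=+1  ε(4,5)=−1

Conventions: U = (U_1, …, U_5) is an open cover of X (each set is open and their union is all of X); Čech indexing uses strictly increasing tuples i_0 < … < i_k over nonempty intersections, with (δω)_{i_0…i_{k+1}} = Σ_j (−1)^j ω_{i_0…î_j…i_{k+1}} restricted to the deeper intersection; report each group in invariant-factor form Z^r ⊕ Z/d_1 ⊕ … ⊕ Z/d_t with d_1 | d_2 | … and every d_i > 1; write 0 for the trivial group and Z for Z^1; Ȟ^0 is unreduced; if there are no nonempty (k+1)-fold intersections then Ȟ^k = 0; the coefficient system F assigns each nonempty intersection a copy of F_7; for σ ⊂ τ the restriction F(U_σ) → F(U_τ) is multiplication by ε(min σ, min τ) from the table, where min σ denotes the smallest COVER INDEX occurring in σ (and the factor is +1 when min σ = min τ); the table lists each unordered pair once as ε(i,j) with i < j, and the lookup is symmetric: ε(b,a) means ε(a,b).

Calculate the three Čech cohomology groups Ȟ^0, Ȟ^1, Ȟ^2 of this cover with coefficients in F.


Ȟ^0 = 0; Ȟ^1 = Z/7; Ȟ^2 = 0

nerve of the cover:
  U12={q} U13={v} U14={t} U15={u} U23={w} U45={p}
C dims 5,6; δ0: rk_F7 5
Ȟ^0 = (5 − 5) − 0 = 0, so Ȟ^0 ≅ 0
Ȟ^1 = (6 − 0) − 5 = 1, so Ȟ^1 ≅ Z/7
Ȟ^2 = (0 − 0) − 0 = 0, so Ȟ^2 ≅ 0


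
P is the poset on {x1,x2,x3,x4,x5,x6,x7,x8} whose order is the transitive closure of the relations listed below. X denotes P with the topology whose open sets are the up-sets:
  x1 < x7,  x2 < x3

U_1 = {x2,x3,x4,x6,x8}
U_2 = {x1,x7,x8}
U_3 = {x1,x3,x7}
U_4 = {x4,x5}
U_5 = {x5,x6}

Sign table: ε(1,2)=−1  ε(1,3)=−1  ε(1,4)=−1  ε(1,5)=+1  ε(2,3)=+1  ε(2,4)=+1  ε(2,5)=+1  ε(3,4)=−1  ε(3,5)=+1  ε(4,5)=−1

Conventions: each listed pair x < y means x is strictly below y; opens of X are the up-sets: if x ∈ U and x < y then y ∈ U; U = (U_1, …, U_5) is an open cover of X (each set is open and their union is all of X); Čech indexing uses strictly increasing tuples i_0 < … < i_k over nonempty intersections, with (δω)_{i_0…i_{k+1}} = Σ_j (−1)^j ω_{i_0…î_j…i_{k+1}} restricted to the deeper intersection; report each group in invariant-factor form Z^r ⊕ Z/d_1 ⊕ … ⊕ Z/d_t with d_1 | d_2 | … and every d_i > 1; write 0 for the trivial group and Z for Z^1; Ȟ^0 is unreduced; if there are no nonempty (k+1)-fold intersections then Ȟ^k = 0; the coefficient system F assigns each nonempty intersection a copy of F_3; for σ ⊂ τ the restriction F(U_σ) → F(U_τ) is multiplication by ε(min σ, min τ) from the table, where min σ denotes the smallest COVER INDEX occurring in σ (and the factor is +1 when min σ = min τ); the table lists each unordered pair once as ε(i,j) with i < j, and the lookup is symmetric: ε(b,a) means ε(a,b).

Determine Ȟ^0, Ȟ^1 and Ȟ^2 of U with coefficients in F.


Ȟ^0(U;F) ≅ Z/3; Ȟ^1(U;F) ≅ Z/3 ⊕ Z/3; Ȟ^2(U;F) ≅ 0

cover nerve:
  U12={x8} U13={x3} U14={x4} U15={x6} U23={x1,x7} U45={x5}
C dims 5,6; δ0: rk_F3 4
Ȟ^0: (5−4)−0=1 ⇒ Z/3
Ȟ^1: (6−0)−4=2 ⇒ Z/3 ⊕ Z/3
Ȟ^2: (0−0)−0=0 ⇒ 0


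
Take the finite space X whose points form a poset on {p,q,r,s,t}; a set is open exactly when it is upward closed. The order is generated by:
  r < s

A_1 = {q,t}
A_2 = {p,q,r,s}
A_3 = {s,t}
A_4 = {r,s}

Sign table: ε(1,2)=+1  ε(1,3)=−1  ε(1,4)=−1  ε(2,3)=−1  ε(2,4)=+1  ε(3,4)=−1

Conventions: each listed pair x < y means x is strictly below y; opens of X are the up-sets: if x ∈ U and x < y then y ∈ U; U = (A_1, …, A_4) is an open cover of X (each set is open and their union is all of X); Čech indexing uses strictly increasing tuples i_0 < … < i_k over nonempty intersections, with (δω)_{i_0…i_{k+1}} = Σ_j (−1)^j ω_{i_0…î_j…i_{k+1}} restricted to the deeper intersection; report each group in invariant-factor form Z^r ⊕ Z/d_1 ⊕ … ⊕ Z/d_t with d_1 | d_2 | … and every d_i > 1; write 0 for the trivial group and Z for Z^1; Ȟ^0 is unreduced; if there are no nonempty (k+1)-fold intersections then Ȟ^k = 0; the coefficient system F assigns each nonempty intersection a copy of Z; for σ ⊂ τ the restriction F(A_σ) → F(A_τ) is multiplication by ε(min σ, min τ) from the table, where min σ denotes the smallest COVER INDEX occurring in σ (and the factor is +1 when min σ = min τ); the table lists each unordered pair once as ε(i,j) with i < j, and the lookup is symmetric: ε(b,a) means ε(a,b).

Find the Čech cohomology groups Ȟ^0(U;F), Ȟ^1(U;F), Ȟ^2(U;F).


Ȟ^0 ≅ Z, Ȟ^1 ≅ Z, Ȟ^2 ≅ 0

nonempty overlaps:
  A12={q} A13={t} A23={s} A24={r,s} A34={s}
  A234={s}
C dims 4,5,1; δ0: rk 3, SNF 1^3; δ1: rk 1, SNF 1^1
degree 0: 4−3−0 = 1 → Ȟ^0 ≅ Z
degree 1: 5−1−3 = 1 → Ȟ^1 ≅ Z
degree 2: 1−0−1 = 0 → Ȟ^2 ≅ 0


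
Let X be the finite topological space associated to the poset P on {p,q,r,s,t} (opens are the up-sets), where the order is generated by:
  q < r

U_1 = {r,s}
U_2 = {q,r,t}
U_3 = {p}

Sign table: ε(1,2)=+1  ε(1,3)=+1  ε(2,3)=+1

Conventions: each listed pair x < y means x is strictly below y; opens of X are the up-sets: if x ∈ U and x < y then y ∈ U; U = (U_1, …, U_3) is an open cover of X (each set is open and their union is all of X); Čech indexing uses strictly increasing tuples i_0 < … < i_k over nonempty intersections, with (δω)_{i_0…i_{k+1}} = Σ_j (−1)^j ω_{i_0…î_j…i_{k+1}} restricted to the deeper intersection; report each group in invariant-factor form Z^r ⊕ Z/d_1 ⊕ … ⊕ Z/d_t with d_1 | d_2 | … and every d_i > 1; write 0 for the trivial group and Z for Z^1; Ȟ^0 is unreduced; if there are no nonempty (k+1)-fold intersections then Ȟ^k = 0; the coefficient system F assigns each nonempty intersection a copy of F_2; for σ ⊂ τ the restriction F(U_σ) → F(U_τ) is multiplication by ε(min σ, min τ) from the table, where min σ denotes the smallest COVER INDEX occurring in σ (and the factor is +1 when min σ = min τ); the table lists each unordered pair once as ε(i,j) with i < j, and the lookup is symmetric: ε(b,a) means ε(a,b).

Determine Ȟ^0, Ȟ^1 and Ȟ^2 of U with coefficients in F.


Ȟ^0 ≅ Z/2 ⊕ Z/2; Ȟ^1 ≅ 0; Ȟ^2 ≅ 0

nonempty overlaps:
  U12={r}
C dims 3,1; δ0: rk_F2 1
degree 0: 3−1−0 = 2 → Ȟ^0 ≅ Z/2 ⊕ Z/2
degree 1: 1−0−1 = 0 → Ȟ^1 ≅ 0
degree 2: 0−0−0 = 0 → Ȟ^2 ≅ 0


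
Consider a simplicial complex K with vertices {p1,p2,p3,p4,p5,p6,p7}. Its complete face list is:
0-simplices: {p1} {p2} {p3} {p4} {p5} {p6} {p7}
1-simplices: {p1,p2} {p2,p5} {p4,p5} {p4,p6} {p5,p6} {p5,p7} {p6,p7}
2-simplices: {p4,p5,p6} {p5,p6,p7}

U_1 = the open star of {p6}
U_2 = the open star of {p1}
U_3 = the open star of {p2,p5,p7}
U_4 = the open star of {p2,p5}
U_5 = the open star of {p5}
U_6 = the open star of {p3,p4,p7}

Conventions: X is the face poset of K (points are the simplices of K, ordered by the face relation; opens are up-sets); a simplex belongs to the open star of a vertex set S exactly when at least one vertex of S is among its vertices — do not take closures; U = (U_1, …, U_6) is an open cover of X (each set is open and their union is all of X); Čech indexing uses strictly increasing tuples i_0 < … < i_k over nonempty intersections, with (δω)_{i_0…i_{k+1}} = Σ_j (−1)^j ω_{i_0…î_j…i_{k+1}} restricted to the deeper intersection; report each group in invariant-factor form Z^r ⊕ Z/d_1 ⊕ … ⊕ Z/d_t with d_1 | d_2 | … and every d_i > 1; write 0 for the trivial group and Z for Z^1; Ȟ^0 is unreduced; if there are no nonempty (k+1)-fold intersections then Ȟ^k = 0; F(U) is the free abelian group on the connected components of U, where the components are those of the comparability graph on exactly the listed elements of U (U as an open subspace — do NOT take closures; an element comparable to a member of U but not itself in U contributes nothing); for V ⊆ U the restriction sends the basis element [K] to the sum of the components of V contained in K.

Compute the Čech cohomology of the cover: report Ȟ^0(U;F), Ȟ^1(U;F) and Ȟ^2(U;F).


nonempty overlaps:
  U1={{p6},{p4,p6},{p5,p6},{p6,p7},{p4,p5,p6},{p5,p6,p7}} U2={{p1},{p1,p2}} U3={{p2},{p5},{p7},{p1,p2},{p2,p5},{p4,p5},{p5,p6},{p5,p7},{p6,p7},{p4,p5,p6},{p5,p6,p7}} U4={{p2},{p5},{p1,p2},{p2,p5},{p4,p5},{p5,p6},{p5,p7},{p4,p5,p6},{p5,p6,p7}} U5={{p5},{p2,p5},{p4,p5},{p5,p6},{p5,p7},{p4,p5,p6},{p5,p6,p7}} U6={{p3},{p4},{p7},{p4,p5},{p4,p6},{p5,p7},{p6,p7},{p4,p5,p6},{p5,p6,p7}}
  U13={{p5,p6},{p6,p7},{p4,p5,p6},{p5,p6,p7}} U14={{p5,p6},{p4,p5,p6},{p5,p6,p7}} U15={{p5,p6},{p4,p5,p6},{p5,p6,p7}} U16={{p4,p6},{p6,p7},{p4,p5,p6},{p5,p6,p7}} U23={{p1,p2}} U24={{p1,p2}} U34={{p2},{p5},{p1,p2},{p2,p5},{p4,p5},{p5,p6},{p5,p7},{p4,p5,p6},{p5,p6,p7}} U35={{p5},{p2,p5},{p4,p5},{p5,p6},{p5,p7},{p4,p5,p6},{p5,p6,p7}} U36={{p7},{p4,p5},{p5,p7},{p6,p7},{p4,p5,p6},{p5,p6,p7}} U45={{p5},{p2,p5},{p4,p5},{p5,p6},{p5,p7},{p4,p5,p6},{p5,p6,p7}} U46={{p4,p5},{p5,p7},{p4,p5,p6},{p5,p6,p7}} U56={{p4,p5},{p5,p7},{p4,p5,p6},{p5,p6,p7}}
  U134={{p5,p6},{p4,p5,p6},{p5,p6,p7}} U135={{p5,p6},{p4,p5,p6},{p5,p6,p7}} U136={{p6,p7},{p4,p5,p6},{p5,p6,p7}} U145={{p5,p6},{p4,p5,p6},{p5,p6,p7}} U146={{p4,p5,p6},{p5,p6,p7}} U156={{p4,p5,p6},{p5,p6,p7}} U234={{p1,p2}} U345={{p5},{p2,p5},{p4,p5},{p5,p6},{p5,p7},{p4,p5,p6},{p5,p6,p7}} U346={{p4,p5},{p5,p7},{p4,p5,p6},{p5,p6,p7}} U356={{p4,p5},{p5,p7},{p4,p5,p6},{p5,p6,p7}} U456={{p4,p5},{p5,p7},{p4,p5,p6},{p5,p6,p7}}
  U1345={{p5,p6},{p4,p5,p6},{p5,p6,p7}} U1346={{p4,p5,p6},{p5,p6,p7}} U1356={{p4,p5,p6},{p5,p6,p7}} U1456={{p4,p5,p6},{p5,p6,p7}} U3456={{p4,p5},{p5,p7},{p4,p5,p6},{p5,p6,p7}}
  U13456={{p4,p5,p6},{p5,p6,p7}}
components per intersection:
  U1: {{p6},{p4,p6},{p5,p6},{p6,p7},{p4,p5,p6},{p5,p6,p7}}
  U2: {{p1},{p1,p2}}
  U3: {{p2},{p5},{p7},{p1,p2},{p2,p5},{p4,p5},{p5,p6},{p5,p7},{p6,p7},{p4,p5,p6},{p5,p6,p7}}
  U4: {{p2},{p5},{p1,p2},{p2,p5},{p4,p5},{p5,p6},{p5,p7},{p4,p5,p6},{p5,p6,p7}}
  U5: {{p5},{p2,p5},{p4,p5},{p5,p6},{p5,p7},{p4,p5,p6},{p5,p6,p7}}
  U6: {{p3}} {{p4},{p4,p5},{p4,p6},{p4,p5,p6}} {{p7},{p5,p7},{p6,p7},{p5,p6,p7}}
  U13: {{p5,p6},{p6,p7},{p4,p5,p6},{p5,p6,p7}}
  U14: {{p5,p6},{p4,p5,p6},{p5,p6,p7}}
  U15: {{p5,p6},{p4,p5,p6},{p5,p6,p7}}
  U16: {{p4,p6},{p4,p5,p6}} {{p6,p7},{p5,p6,p7}}
  U23: {{p1,p2}}
  U24: {{p1,p2}}
  U34: {{p2},{p5},{p1,p2},{p2,p5},{p4,p5},{p5,p6},{p5,p7},{p4,p5,p6},{p5,p6,p7}}
  U35: {{p5},{p2,p5},{p4,p5},{p5,p6},{p5,p7},{p4,p5,p6},{p5,p6,p7}}
  U36: {{p7},{p5,p7},{p6,p7},{p5,p6,p7}} {{p4,p5},{p4,p5,p6}}
  U45: {{p5},{p2,p5},{p4,p5},{p5,p6},{p5,p7},{p4,p5,p6},{p5,p6,p7}}
  U46: {{p4,p5},{p4,p5,p6}} {{p5,p7},{p5,p6,p7}}
  U56: {{p4,p5},{p4,p5,p6}} {{p5,p7},{p5,p6,p7}}
  U134: {{p5,p6},{p4,p5,p6},{p5,p6,p7}}
  U135: {{p5,p6},{p4,p5,p6},{p5,p6,p7}}
  U136: {{p6,p7},{p5,p6,p7}} {{p4,p5,p6}}
  U145: {{p5,p6},{p4,p5,p6},{p5,p6,p7}}
  U146: {{p4,p5,p6}} {{p5,p6,p7}}
  U156: {{p4,p5,p6}} {{p5,p6,p7}}
  U234: {{p1,p2}}
  U345: {{p5},{p2,p5},{p4,p5},{p5,p6},{p5,p7},{p4,p5,p6},{p5,p6,p7}}
  U346: {{p4,p5},{p4,p5,p6}} {{p5,p7},{p5,p6,p7}}
  U356: {{p4,p5},{p4,p5,p6}} {{p5,p7},{p5,p6,p7}}
  U456: {{p4,p5},{p4,p5,p6}} {{p5,p7},{p5,p6,p7}}
  U1345: {{p5,p6},{p4,p5,p6},{p5,p6,p7}}
  U1346: {{p4,p5,p6}} {{p5,p6,p7}}
  U1356: {{p4,p5,p6}} {{p5,p6,p7}}
  U1456: {{p4,p5,p6}} {{p5,p6,p7}}
  U3456: {{p4,p5},{p4,p5,p6}} {{p5,p7},{p5,p6,p7}}
  U13456: {{p4,p5,p6}} {{p5,p6,p7}}
C dims 8,16,17,9; δ0: rk 6, SNF 1^6; δ1: rk 10, SNF 1^10; δ2: rk 7, SNF 1^7
degree 0: 8−6−0 = 2 → Ȟ^0 ≅ Z^2
degree 1: 16−10−6 = 0 → Ȟ^1 ≅ 0
degree 2: 17−7−10 = 0 → Ȟ^2 ≅ 0

Ȟ^0(U;F) ≅ Z^2,  Ȟ^1(U;F) ≅ 0,  Ȟ^2(U;F) ≅ 0


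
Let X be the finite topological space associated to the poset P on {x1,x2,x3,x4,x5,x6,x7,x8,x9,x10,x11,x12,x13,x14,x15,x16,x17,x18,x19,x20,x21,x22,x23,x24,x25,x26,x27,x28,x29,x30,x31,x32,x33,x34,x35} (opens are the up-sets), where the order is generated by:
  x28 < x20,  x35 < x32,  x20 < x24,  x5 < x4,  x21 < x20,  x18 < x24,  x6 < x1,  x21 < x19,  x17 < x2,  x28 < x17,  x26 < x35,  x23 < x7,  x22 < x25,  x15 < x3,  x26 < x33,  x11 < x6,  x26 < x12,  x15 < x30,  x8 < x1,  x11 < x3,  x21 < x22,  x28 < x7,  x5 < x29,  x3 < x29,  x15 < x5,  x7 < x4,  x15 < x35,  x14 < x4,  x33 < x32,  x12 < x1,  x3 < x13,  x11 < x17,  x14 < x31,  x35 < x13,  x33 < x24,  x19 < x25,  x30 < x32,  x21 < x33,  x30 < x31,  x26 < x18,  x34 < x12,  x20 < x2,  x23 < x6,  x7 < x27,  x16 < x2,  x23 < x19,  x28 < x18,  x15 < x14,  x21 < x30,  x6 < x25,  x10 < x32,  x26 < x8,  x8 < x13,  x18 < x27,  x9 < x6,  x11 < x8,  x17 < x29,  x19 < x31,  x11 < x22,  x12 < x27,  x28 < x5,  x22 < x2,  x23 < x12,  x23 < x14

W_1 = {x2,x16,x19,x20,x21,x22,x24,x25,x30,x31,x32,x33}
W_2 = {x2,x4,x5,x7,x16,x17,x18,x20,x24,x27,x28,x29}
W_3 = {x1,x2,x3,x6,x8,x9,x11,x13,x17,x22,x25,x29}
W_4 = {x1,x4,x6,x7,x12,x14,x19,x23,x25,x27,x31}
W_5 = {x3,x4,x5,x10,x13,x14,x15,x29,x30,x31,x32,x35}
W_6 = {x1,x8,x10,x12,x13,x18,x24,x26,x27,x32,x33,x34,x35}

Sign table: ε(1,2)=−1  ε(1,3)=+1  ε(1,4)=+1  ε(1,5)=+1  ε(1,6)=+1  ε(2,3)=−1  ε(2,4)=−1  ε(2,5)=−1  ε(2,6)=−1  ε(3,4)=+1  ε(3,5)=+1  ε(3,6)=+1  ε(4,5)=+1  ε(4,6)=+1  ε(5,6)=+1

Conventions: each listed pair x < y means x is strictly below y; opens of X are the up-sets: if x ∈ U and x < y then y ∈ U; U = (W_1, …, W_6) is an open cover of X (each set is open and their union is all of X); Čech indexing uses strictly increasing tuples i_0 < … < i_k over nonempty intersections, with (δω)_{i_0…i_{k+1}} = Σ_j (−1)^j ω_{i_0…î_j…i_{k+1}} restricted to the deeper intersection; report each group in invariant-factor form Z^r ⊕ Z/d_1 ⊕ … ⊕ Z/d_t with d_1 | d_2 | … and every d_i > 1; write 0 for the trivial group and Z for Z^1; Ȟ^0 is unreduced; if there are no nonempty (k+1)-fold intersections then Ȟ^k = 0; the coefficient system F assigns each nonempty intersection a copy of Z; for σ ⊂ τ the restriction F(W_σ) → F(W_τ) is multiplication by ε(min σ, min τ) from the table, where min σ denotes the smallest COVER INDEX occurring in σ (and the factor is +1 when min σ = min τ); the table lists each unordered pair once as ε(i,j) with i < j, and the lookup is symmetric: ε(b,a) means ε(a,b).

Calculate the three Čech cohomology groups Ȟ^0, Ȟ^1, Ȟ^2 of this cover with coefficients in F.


Ȟ^0 ≅ Z, Ȟ^1 ≅ 0, Ȟ^2 ≅ Z/2

cover nerve:
  W12={x2,x16,x20,x24} W13={x2,x22,x25} W14={x19,x25,x31} W15={x30,x31,x32} W16={x24,x32,x33} W23={x2,x17,x29} W24={x4,x7,x27} W25={x4,x5,x29} W26={x18,x24,x27} W34={x1,x6,x25} W35={x3,x13,x29} W36={x1,x8,x13} W45={x4,x14,x31} W46={x1,x12,x27} W56={x10,x13,x32,x35}
  W123={x2} W126={x24} W134={x25} W145={x31} W156={x32} W235={x29} W245={x4} W246={x27} W346={x1} W356={x13}
C dims 6,15,10; δ0: rk 5, SNF 1^5; δ1: rk 10, SNF 1^9·2
Ȟ^0: (6−5)−0=1 ⇒ Z
Ȟ^1: (15−10)−5=0 ⇒ 0
Ȟ^2: (10−0)−10=0 plus torsion [2] ⇒ Z/2


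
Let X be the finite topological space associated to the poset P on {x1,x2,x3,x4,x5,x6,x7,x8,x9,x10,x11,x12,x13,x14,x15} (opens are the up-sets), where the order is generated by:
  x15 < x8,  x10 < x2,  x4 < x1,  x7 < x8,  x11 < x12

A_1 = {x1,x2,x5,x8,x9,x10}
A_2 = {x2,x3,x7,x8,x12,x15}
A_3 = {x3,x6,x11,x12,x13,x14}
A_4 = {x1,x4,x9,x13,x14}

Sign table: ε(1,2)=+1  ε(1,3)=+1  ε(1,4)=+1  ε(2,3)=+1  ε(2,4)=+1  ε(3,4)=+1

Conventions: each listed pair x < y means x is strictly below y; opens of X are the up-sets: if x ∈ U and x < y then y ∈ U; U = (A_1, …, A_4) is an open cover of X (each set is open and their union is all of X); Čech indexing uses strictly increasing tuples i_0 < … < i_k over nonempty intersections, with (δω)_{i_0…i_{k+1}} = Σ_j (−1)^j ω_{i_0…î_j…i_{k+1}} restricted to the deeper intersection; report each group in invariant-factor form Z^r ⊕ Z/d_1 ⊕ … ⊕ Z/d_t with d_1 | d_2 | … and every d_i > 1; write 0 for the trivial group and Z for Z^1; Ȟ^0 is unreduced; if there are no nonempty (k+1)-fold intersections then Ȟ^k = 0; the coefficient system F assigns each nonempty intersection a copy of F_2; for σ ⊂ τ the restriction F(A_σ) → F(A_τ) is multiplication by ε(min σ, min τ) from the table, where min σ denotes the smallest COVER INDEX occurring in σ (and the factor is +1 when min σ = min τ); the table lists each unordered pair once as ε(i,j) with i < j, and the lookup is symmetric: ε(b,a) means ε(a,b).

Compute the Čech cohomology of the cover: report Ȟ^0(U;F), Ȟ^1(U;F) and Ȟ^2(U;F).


Ȟ^0 = Z/2, Ȟ^1 = Z/2 and Ȟ^2 = 0

nerve simplices:
  A12={x2,x8} A14={x1,x9} A23={x3,x12} A34={x13,x14}
C dims 4,4; δ0: rk_F2 3
degree 0: 4−3−0 = 1 → Ȟ^0 ≅ Z/2
degree 1: 4−0−3 = 1 → Ȟ^1 ≅ Z/2
degree 2: 0−0−0 = 0 → Ȟ^2 ≅ 0


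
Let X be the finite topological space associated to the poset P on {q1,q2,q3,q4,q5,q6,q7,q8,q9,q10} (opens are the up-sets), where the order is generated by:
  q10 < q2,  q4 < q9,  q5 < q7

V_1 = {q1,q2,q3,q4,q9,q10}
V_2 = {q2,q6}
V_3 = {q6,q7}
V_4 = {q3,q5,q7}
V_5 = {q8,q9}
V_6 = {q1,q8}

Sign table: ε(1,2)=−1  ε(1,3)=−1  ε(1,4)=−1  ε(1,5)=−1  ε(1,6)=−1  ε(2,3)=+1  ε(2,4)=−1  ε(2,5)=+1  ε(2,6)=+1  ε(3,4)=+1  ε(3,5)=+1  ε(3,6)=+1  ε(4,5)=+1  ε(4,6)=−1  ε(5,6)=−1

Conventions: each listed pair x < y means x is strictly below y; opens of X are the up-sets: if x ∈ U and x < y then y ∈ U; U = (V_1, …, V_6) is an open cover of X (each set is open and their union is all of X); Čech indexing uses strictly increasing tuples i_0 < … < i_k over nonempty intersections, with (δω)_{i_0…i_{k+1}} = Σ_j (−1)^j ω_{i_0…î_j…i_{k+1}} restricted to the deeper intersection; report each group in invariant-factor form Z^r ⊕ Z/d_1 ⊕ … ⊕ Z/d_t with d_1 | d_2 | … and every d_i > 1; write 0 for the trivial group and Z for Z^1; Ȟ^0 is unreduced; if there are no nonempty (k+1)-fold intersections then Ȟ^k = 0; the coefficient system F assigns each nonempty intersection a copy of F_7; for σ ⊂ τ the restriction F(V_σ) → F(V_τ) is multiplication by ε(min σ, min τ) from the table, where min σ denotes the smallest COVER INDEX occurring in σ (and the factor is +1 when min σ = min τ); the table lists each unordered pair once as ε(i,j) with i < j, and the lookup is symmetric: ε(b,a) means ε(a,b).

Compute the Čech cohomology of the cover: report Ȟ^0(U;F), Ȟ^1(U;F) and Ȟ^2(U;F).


Ȟ^0 = 0,  Ȟ^1 = Z/7,  Ȟ^2 = 0

nerve simplices:
  V12={q2} V14={q3} V15={q9} V16={q1} V23={q6} V34={q7} V56={q8}
C dims 6,7; δ0: rk_F7 6
degree 0: 6−6−0 = 0 → Ȟ^0 ≅ 0
degree 1: 7−0−6 = 1 → Ȟ^1 ≅ Z/7
degree 2: 0−0−0 = 0 → Ȟ^2 ≅ 0


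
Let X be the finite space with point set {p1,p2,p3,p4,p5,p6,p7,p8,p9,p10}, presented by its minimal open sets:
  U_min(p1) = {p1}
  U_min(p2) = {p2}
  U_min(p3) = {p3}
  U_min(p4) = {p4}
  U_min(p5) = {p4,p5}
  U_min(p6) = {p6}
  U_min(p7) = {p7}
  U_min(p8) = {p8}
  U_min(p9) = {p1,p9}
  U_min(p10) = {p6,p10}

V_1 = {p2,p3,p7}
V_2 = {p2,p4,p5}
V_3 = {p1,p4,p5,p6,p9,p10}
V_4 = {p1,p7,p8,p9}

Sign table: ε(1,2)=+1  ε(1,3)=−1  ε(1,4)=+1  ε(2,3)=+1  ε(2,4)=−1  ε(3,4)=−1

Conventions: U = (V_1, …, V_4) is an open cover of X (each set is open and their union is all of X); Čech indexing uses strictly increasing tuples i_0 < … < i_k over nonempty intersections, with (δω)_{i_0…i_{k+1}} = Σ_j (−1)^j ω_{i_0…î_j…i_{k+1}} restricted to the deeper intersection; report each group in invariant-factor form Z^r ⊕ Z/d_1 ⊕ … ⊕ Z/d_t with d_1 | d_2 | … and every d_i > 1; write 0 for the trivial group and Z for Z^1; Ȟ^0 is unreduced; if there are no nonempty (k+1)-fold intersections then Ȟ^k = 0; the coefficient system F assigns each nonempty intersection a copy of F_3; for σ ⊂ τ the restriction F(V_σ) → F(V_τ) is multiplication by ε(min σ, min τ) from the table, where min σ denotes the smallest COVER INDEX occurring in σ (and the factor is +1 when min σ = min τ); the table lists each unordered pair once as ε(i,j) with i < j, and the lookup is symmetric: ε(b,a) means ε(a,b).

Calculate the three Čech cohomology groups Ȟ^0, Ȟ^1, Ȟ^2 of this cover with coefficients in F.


cover nerve:
  V12={p2} V14={p7} V23={p4,p5} V34={p1,p9}
C dims 4,4; δ0: rk_F3 4
Ȟ^0: (4−4)−0=0 ⇒ 0
Ȟ^1: (4−0)−4=0 ⇒ 0
Ȟ^2: (0−0)−0=0 ⇒ 0

Ȟ^0 ≅ 0, Ȟ^1 ≅ 0, Ȟ^2 ≅ 0


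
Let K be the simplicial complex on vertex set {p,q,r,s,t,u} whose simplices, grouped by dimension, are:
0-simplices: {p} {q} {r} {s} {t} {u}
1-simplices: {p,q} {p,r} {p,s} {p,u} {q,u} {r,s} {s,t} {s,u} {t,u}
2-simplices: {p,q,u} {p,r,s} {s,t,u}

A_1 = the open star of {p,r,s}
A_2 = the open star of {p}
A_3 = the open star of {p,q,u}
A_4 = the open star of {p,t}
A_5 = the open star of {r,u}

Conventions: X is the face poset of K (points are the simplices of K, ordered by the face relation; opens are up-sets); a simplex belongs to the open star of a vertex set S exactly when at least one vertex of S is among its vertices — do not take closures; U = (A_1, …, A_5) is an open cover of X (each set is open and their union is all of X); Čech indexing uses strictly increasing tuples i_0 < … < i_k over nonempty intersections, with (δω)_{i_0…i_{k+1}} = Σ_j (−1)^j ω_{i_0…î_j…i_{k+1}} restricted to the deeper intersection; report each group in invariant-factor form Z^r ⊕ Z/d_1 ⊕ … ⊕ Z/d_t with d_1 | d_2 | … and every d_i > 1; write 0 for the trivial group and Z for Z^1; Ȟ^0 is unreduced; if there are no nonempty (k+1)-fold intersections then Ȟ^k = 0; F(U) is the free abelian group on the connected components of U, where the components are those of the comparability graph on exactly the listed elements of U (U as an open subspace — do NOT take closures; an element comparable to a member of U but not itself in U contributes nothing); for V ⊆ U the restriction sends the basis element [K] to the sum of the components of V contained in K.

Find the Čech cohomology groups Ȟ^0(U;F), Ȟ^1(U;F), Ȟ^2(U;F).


nonempty overlaps:
  A1={{p},{r},{s},{p,q},{p,r},{p,s},{p,u},{r,s},{s,t},{s,u},{p,q,u},{p,r,s},{s,t,u}} A2={{p},{p,q},{p,r},{p,s},{p,u},{p,q,u},{p,r,s}} A3={{p},{q},{u},{p,q},{p,r},{p,s},{p,u},{q,u},{s,u},{t,u},{p,q,u},{p,r,s},{s,t,u}} A4={{p},{t},{p,q},{p,r},{p,s},{p,u},{s,t},{t,u},{p,q,u},{p,r,s},{s,t,u}} A5={{r},{u},{p,r},{p,u},{q,u},{r,s},{s,u},{t,u},{p,q,u},{p,r,s},{s,t,u}}
  A12={{p},{p,q},{p,r},{p,s},{p,u},{p,q,u},{p,r,s}} A13={{p},{p,q},{p,r},{p,s},{p,u},{s,u},{p,q,u},{p,r,s},{s,t,u}} A14={{p},{p,q},{p,r},{p,s},{p,u},{s,t},{p,q,u},{p,r,s},{s,t,u}} A15={{r},{p,r},{p,u},{r,s},{s,u},{p,q,u},{p,r,s},{s,t,u}} A23={{p},{p,q},{p,r},{p,s},{p,u},{p,q,u},{p,r,s}} A24={{p},{p,q},{p,r},{p,s},{p,u},{p,q,u},{p,r,s}} A25={{p,r},{p,u},{p,q,u},{p,r,s}} A34={{p},{p,q},{p,r},{p,s},{p,u},{t,u},{p,q,u},{p,r,s},{s,t,u}} A35={{u},{p,r},{p,u},{q,u},{s,u},{t,u},{p,q,u},{p,r,s},{s,t,u}} A45={{p,r},{p,u},{t,u},{p,q,u},{p,r,s},{s,t,u}}
  A123={{p},{p,q},{p,r},{p,s},{p,u},{p,q,u},{p,r,s}} A124={{p},{p,q},{p,r},{p,s},{p,u},{p,q,u},{p,r,s}} A125={{p,r},{p,u},{p,q,u},{p,r,s}} A134={{p},{p,q},{p,r},{p,s},{p,u},{p,q,u},{p,r,s},{s,t,u}} A135={{p,r},{p,u},{s,u},{p,q,u},{p,r,s},{s,t,u}} A145={{p,r},{p,u},{p,q,u},{p,r,s},{s,t,u}} A234={{p},{p,q},{p,r},{p,s},{p,u},{p,q,u},{p,r,s}} A235={{p,r},{p,u},{p,q,u},{p,r,s}} A245={{p,r},{p,u},{p,q,u},{p,r,s}} A345={{p,r},{p,u},{t,u},{p,q,u},{p,r,s},{s,t,u}}
  A1234={{p},{p,q},{p,r},{p,s},{p,u},{p,q,u},{p,r,s}} A1235={{p,r},{p,u},{p,q,u},{p,r,s}} A1245={{p,r},{p,u},{p,q,u},{p,r,s}} A1345={{p,r},{p,u},{p,q,u},{p,r,s},{s,t,u}} A2345={{p,r},{p,u},{p,q,u},{p,r,s}}
  A12345={{p,r},{p,u},{p,q,u},{p,r,s}}
components per intersection:
  A1: {{p},{r},{s},{p,q},{p,r},{p,s},{p,u},{r,s},{s,t},{s,u},{p,q,u},{p,r,s},{s,t,u}}
  A2: {{p},{p,q},{p,r},{p,s},{p,u},{p,q,u},{p,r,s}}
  A3: {{p},{q},{u},{p,q},{p,r},{p,s},{p,u},{q,u},{s,u},{t,u},{p,q,u},{p,r,s},{s,t,u}}
  A4: {{p},{p,q},{p,r},{p,s},{p,u},{p,q,u},{p,r,s}} {{t},{s,t},{t,u},{s,t,u}}
  A5: {{r},{p,r},{r,s},{p,r,s}} {{u},{p,u},{q,u},{s,u},{t,u},{p,q,u},{s,t,u}}
  A12: {{p},{p,q},{p,r},{p,s},{p,u},{p,q,u},{p,r,s}}
  A13: {{p},{p,q},{p,r},{p,s},{p,u},{p,q,u},{p,r,s}} {{s,u},{s,t,u}}
  A14: {{p},{p,q},{p,r},{p,s},{p,u},{p,q,u},{p,r,s}} {{s,t},{s,t,u}}
  A15: {{r},{p,r},{r,s},{p,r,s}} {{p,u},{p,q,u}} {{s,u},{s,t,u}}
  A23: {{p},{p,q},{p,r},{p,s},{p,u},{p,q,u},{p,r,s}}
  A24: {{p},{p,q},{p,r},{p,s},{p,u},{p,q,u},{p,r,s}}
  A25: {{p,r},{p,r,s}} {{p,u},{p,q,u}}
  A34: {{p},{p,q},{p,r},{p,s},{p,u},{p,q,u},{p,r,s}} {{t,u},{s,t,u}}
  A35: {{u},{p,u},{q,u},{s,u},{t,u},{p,q,u},{s,t,u}} {{p,r},{p,r,s}}
  A45: {{p,r},{p,r,s}} {{p,u},{p,q,u}} {{t,u},{s,t,u}}
  A123: {{p},{p,q},{p,r},{p,s},{p,u},{p,q,u},{p,r,s}}
  A124: {{p},{p,q},{p,r},{p,s},{p,u},{p,q,u},{p,r,s}}
  A125: {{p,r},{p,r,s}} {{p,u},{p,q,u}}
  A134: {{p},{p,q},{p,r},{p,s},{p,u},{p,q,u},{p,r,s}} {{s,t,u}}
  A135: {{p,r},{p,r,s}} {{p,u},{p,q,u}} {{s,u},{s,t,u}}
  A145: {{p,r},{p,r,s}} {{p,u},{p,q,u}} {{s,t,u}}
  A234: {{p},{p,q},{p,r},{p,s},{p,u},{p,q,u},{p,r,s}}
  A235: {{p,r},{p,r,s}} {{p,u},{p,q,u}}
  A245: {{p,r},{p,r,s}} {{p,u},{p,q,u}}
  A345: {{p,r},{p,r,s}} {{p,u},{p,q,u}} {{t,u},{s,t,u}}
  A1234: {{p},{p,q},{p,r},{p,s},{p,u},{p,q,u},{p,r,s}}
  A1235: {{p,r},{p,r,s}} {{p,u},{p,q,u}}
  A1245: {{p,r},{p,r,s}} {{p,u},{p,q,u}}
  A1345: {{p,r},{p,r,s}} {{p,u},{p,q,u}} {{s,t,u}}
  A2345: {{p,r},{p,r,s}} {{p,u},{p,q,u}}
  A12345: {{p,r},{p,r,s}} {{p,u},{p,q,u}}
C dims 7,19,20,10; δ0: rk 6, SNF 1^6; δ1: rk 12, SNF 1^12; δ2: rk 8, SNF 1^8
degree 0: 7−6−0 = 1 → Ȟ^0 ≅ Z
degree 1: 19−12−6 = 1 → Ȟ^1 ≅ Z
degree 2: 20−8−12 = 0 → Ȟ^2 ≅ 0

Ȟ^0 = Z; Ȟ^1 = Z; Ȟ^2 = 0


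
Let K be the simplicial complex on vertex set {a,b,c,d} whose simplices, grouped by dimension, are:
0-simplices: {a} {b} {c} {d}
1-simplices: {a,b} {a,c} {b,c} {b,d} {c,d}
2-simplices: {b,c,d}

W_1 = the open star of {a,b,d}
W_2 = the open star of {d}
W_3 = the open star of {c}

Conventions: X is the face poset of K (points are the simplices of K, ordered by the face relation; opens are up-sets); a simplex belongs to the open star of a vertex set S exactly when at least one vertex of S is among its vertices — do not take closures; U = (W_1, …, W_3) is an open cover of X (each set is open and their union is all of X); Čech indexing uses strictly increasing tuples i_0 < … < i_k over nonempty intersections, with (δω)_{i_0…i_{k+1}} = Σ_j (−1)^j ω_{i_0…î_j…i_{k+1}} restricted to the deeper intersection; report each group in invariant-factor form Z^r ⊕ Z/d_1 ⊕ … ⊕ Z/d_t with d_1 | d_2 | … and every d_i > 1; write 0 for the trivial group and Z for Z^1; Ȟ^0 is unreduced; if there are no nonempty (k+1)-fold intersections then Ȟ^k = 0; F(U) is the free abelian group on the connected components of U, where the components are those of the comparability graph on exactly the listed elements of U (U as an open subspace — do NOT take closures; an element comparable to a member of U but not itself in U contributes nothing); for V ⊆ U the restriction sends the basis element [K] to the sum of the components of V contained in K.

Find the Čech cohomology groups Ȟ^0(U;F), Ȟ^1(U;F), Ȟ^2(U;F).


nonempty intersections:
  W1={{a},{b},{d},{a,b},{a,c},{b,c},{b,d},{c,d},{b,c,d}} W2={{d},{b,d},{c,d},{b,c,d}} W3={{c},{a,c},{b,c},{c,d},{b,c,d}}
  W12={{d},{b,d},{c,d},{b,c,d}} W13={{a,c},{b,c},{c,d},{b,c,d}} W23={{c,d},{b,c,d}}
  W123={{c,d},{b,c,d}}
components per intersection:
  W1: {{a},{b},{d},{a,b},{a,c},{b,c},{b,d},{c,d},{b,c,d}}
  W2: {{d},{b,d},{c,d},{b,c,d}}
  W3: {{c},{a,c},{b,c},{c,d},{b,c,d}}
  W12: {{d},{b,d},{c,d},{b,c,d}}
  W13: {{a,c}} {{b,c},{c,d},{b,c,d}}
  W23: {{c,d},{b,c,d}}
  W123: {{c,d},{b,c,d}}
C dims 3,4,1; δ0: rk 2, SNF 1^2; δ1: rk 1, SNF 1^1
Ȟ^0: (3−2)−0=1 ⇒ Z
Ȟ^1: (4−1)−2=1 ⇒ Z
Ȟ^2: (1−0)−1=0 ⇒ 0

Ȟ^0 ≅ Z; Ȟ^1 ≅ Z; Ȟ^2 ≅ 0


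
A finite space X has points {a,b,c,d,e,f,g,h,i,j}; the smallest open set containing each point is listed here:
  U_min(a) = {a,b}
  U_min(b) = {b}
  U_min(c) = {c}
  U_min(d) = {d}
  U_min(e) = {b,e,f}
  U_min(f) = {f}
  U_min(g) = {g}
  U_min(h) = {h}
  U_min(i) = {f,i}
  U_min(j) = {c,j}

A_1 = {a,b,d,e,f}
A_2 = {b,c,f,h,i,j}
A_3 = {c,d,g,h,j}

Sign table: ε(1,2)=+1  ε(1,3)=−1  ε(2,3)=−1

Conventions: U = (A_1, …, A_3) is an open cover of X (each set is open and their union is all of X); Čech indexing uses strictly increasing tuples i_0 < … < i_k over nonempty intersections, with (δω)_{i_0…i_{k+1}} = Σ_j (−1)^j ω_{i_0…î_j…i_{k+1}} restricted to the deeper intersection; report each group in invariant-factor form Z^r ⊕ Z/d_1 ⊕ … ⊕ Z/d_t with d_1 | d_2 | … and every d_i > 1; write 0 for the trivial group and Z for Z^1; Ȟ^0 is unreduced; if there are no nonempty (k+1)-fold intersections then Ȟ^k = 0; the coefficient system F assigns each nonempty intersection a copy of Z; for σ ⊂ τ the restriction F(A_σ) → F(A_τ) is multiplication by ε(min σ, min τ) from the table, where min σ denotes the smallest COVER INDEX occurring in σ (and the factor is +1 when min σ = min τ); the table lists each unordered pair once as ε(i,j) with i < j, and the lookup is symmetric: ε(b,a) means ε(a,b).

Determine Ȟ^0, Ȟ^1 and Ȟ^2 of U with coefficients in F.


Ȟ^0(U;F) ≅ Z; Ȟ^1(U;F) ≅ Z; Ȟ^2(U;F) ≅ 0

nonempty intersections:
  A12={b,f} A13={d} A23={c,h,j}
C dims 3,3; δ0: rk 2, SNF 1^2
Ȟ^0: (3−2)−0=1 ⇒ Z
Ȟ^1: (3−0)−2=1 ⇒ Z
Ȟ^2: (0−0)−0=0 ⇒ 0
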